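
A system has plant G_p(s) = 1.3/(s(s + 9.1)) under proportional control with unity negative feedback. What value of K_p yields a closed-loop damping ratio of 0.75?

K_p = 28.3

Closed-loop characteristic equation: s² + 9.1s + K_p·1.3 = 0.
So ω_n = √(1.3K_p) and 2ζω_n = 9.1, giving ζ = 9.1/(2√(1.3K_p)).
Setting ζ = 0.75: √(1.3K_p) = 9.1/(2·0.75) = 6.067, so K_p = 36.8/1.3 = 28.3.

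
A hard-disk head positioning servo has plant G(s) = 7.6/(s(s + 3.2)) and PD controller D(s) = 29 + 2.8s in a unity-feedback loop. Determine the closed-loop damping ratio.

Forward path: (29 + 2.8s)·7.6/(s(s+3.2)). The closed-loop characteristic equation is s² + (3.2 + 7.6·2.8)s + 7.6·29 = 0.
That is s² + 24.48s + 220.4 = 0, so ω_n = 14.85 rad/s and ζ = 24.48/(2·14.85) = 0.8245.

ζ = 0.824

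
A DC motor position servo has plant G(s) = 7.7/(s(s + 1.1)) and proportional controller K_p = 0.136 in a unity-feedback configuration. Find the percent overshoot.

Closed-loop characteristic equation: s² + 1.1s + 1.047 = 0, so ω_n = 1.023 rad/s and ζ = 1.1/(2·1.023) = 0.5375.
%OS = 100·exp(−πζ/√(1−ζ²)) = 100·exp(−π·0.5375/√0.7111) = 13.5%.

13.5%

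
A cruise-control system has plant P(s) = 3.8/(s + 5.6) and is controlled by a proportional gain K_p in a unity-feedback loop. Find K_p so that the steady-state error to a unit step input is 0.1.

The loop is type 0, so e_ss(step) = 1/(1 + K_pos) with K_pos = K_p·P(0).
P(0) = 0.6786. Require 1/(1 + K_p·0.6786) = 0.1, so 1 + 0.6786·K_p = 10.
K_p = (10 − 1)/0.6786 = 13.3.

K_p = 13.3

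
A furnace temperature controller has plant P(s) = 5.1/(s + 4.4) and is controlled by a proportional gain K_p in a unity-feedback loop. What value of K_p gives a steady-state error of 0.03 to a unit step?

K_p = 27.9

Steady-state error for a unit step on this type-0 loop is 1/(1 + K_p·P(0)).
P(0) = 1.159. Require 1/(1 + K_p·1.159) = 0.03, so 1 + 1.159·K_p = 33.33.
K_p = (33.33 − 1)/1.159 = 27.9.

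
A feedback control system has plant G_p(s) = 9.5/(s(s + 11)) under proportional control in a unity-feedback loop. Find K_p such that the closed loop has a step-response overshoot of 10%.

From %OS = 100·exp(−πζ/√(1−ζ²)) = 10%, ζ = −ln(0.1)/√(π²+ln²(0.1)) = 0.5912.
Characteristic equation s² + 11s + 9.5K_p = 0 gives ζ = 11/(2√(9.5K_p)).
Setting ζ = 0.5912: √(9.5K_p) = 11/(2·0.5912) = 9.304, so K_p = 86.56/9.5 = 9.11.

K_p = 9.11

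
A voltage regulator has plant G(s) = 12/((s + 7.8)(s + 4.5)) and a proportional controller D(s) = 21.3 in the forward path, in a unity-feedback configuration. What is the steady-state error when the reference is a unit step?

The loop is type 0. Static position error constant K_pos = D(0)·G(0) = 21.3·0.3419 = 7.282.
Steady-state error to a unit step: e_ss = 1/(1+K_pos) = 1/8.282 = 0.121.

0.121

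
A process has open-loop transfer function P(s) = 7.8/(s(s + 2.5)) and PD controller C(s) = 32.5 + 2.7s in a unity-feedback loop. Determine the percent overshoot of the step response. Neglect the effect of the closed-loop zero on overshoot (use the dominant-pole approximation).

3.16%

Forward path: (32.5 + 2.7s)·7.8/(s(s+2.5)). The closed-loop characteristic equation is s² + (2.5 + 7.8·2.7)s + 7.8·32.5 = 0.
That is s² + 23.56s + 253.5 = 0, so ω_n = 15.92 rad/s and ζ = 23.56/(2·15.92) = 0.7399.
%OS = 100·exp(−πζ/√(1−ζ²)) = 3.16%.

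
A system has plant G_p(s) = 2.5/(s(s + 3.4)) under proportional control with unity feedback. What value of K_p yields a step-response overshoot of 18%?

From %OS = 100·exp(−πζ/√(1−ζ²)) = 18%, ζ = −ln(0.18)/√(π²+ln²(0.18)) = 0.4791.
Characteristic equation s² + 3.4s + 2.5K_p = 0 gives ζ = 3.4/(2√(2.5K_p)).
Setting ζ = 0.4791: √(2.5K_p) = 3.4/(2·0.4791) = 3.548, so K_p = 12.59/2.5 = 5.04.

K_p = 5.04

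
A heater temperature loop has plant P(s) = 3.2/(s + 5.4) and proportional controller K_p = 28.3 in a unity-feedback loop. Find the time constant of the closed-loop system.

τ = 0.0104 s

Closed-loop transfer function: T(s) = K_p·P(s)/(1 + K_p·P(s)) = 90.56/(s + 5.4 + 90.56) = 90.56/(s + 95.96).
Time constant τ = 1/95.96 = 0.0104 s.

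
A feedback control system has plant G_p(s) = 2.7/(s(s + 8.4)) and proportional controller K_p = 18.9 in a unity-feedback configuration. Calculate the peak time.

T_p = 0.544 s

The closed-loop denominator s² + 8.4s + 51.03 gives ω_n = √51.03 = 7.144 and ζ = 8.4/(2ω_n) = 0.5879.
Damped frequency ω_d = ω_n√(1−ζ²) = 5.778 rad/s, so peak time T_p = π/ω_d = 0.544 s.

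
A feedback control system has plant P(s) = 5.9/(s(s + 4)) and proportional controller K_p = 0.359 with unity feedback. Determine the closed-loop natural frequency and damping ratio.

ω_n = 1.46 rad/s, ζ = 1.37

With unity feedback the closed-loop characteristic equation is s² + 4s + 0.359·5.9 = s² + 4s + 2.118 = 0.
Matching s² + 2ζω_n s + ω_n²: ω_n = √2.118 = 1.455 rad/s and 2ζω_n = 4, so ζ = 4/(2·1.455) = 1.37.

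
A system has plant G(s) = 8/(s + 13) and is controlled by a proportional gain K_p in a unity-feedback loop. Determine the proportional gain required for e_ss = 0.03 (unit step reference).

Steady-state error for a unit step on this type-0 loop is 1/(1 + K_p·G(0)).
G(0) = 0.6154. Require 1/(1 + K_p·0.6154) = 0.03, so 1 + 0.6154·K_p = 33.33.
K_p = (33.33 − 1)/0.6154 = 52.5.

K_p = 52.5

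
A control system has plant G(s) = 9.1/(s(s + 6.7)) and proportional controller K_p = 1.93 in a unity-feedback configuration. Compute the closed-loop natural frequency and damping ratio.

ω_n = 4.19 rad/s, ζ = 0.799

The closed-loop denominator is s(s+6.7) + 1.93·9.1 = s² + 6.7s + 17.56.
Matching s² + 2ζω_n s + ω_n²: ω_n = √17.56 = 4.191 rad/s and 2ζω_n = 6.7, so ζ = 6.7/(2·4.191) = 0.799.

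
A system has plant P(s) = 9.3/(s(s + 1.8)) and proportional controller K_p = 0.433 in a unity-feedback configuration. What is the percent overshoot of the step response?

The closed-loop denominator s² + 1.8s + 4.027 gives ω_n = √4.027 = 2.007 and ζ = 1.8/(2ω_n) = 0.4485.
%OS = 100·exp(−πζ/√(1−ζ²)) = 100·exp(−π·0.4485/√0.7989) = 20.7%.

20.7%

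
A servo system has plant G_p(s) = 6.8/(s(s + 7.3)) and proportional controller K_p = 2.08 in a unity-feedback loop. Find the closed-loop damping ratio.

With unity feedback the closed-loop characteristic equation is s² + 7.3s + 2.08·6.8 = s² + 7.3s + 14.14 = 0.
Matching s² + 2ζω_n s + ω_n²: ω_n = √14.14 = 3.761 rad/s and 2ζω_n = 7.3, so ζ = 7.3/(2·3.761) = 0.971.

ζ = 0.971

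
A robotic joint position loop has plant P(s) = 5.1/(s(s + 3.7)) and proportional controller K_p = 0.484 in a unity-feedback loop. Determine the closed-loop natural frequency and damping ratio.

The closed-loop denominator is s(s+3.7) + 0.484·5.1 = s² + 3.7s + 2.468.
Matching s² + 2ζω_n s + ω_n²: ω_n = √2.468 = 1.571 rad/s and 2ζω_n = 3.7, so ζ = 3.7/(2·1.571) = 1.18.

ω_n = 1.57 rad/s, ζ = 1.18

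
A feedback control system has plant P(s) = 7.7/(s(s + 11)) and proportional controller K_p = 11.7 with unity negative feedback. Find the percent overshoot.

Closed-loop characteristic equation: s² + 11s + 90.09 = 0, so ω_n = 9.492 rad/s and ζ = 11/(2·9.492) = 0.5795.
%OS = 100·exp(−πζ/√(1−ζ²)) = 100·exp(−π·0.5795/√0.6642) = 10.7%.

10.7%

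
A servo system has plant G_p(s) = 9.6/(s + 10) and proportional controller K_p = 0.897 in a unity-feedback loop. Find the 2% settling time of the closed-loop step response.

T_s ≈ 0.215 s

Closed-loop transfer function: T(s) = K_p·G_p(s)/(1 + K_p·G_p(s)) = 8.611/(s + 10 + 8.611) = 8.611/(s + 18.61).
Time constant τ = 1/18.61 = 0.05373 s, so the 2% settling time is about 4τ = 0.215 s.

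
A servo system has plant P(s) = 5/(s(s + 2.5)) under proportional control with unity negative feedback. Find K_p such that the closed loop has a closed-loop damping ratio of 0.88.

Closed-loop characteristic equation: s² + 2.5s + K_p·5 = 0.
So ω_n = √(5K_p) and 2ζω_n = 2.5, giving ζ = 2.5/(2√(5K_p)).
Setting ζ = 0.88: √(5K_p) = 2.5/(2·0.88) = 1.42, so K_p = 2.018/5 = 0.404.

K_p = 0.404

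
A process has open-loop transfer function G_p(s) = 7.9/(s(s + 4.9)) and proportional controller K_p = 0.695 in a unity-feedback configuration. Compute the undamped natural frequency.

ω_n = 2.34 rad/s

The closed-loop denominator is s(s+4.9) + 0.695·7.9 = s² + 4.9s + 5.49.
So ω_n² = 5.49 ⇒ ω_n = 2.343 rad/s, and ζ = 4.9/(2ω_n) = 1.05.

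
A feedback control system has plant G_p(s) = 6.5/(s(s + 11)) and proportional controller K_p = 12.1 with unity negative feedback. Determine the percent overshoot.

8.34%

The closed-loop denominator s² + 11s + 78.65 gives ω_n = √78.65 = 8.868 and ζ = 11/(2ω_n) = 0.6202.
%OS = 100·exp(−πζ/√(1−ζ²)) = 100·exp(−π·0.6202/√0.6154) = 8.34%.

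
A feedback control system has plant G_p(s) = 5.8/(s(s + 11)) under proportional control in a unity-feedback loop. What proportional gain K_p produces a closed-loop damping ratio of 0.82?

K_p = 7.76

Closed-loop characteristic equation: s² + 11s + K_p·5.8 = 0.
So ω_n = √(5.8K_p) and 2ζω_n = 11, giving ζ = 11/(2√(5.8K_p)).
Setting ζ = 0.82: √(5.8K_p) = 11/(2·0.82) = 6.707, so K_p = 44.99/5.8 = 7.76.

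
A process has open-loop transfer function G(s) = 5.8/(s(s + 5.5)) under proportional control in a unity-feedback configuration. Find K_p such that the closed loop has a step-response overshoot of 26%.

From %OS = 100·exp(−πζ/√(1−ζ²)) = 26%, ζ = −ln(0.26)/√(π²+ln²(0.26)) = 0.3941.
Characteristic equation s² + 5.5s + 5.8K_p = 0 gives ζ = 5.5/(2√(5.8K_p)).
Setting ζ = 0.3941: √(5.8K_p) = 5.5/(2·0.3941) = 6.978, so K_p = 48.69/5.8 = 8.4.

K_p = 8.4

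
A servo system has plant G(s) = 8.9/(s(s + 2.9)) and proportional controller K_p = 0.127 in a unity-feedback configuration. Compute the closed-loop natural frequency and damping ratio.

ω_n = 1.06 rad/s, ζ = 1.36

1 + K_p·G(s) = 0 gives s² + 2.9s + 1.13 = 0.
So ω_n² = 1.13 ⇒ ω_n = 1.063 rad/s, and ζ = 2.9/(2ω_n) = 1.36.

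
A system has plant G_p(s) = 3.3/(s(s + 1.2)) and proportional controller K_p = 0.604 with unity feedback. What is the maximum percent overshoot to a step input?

22.9%

Closed-loop characteristic equation: s² + 1.2s + 1.993 = 0, so ω_n = 1.412 rad/s and ζ = 1.2/(2·1.412) = 0.425.
%OS = 100·exp(−πζ/√(1−ζ²)) = 100·exp(−π·0.425/√0.8194) = 22.9%.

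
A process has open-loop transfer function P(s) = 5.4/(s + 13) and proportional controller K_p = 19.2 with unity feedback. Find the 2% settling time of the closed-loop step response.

T_s ≈ 0.0343 s

Closed-loop transfer function: T(s) = K_p·P(s)/(1 + K_p·P(s)) = 103.7/(s + 13 + 103.7) = 103.7/(s + 116.7).
Time constant τ = 1/116.7 = 0.00857 s, so the 2% settling time is about 4τ = 0.0343 s.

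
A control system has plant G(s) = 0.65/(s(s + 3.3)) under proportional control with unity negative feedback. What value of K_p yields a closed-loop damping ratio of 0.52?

Closed-loop characteristic equation: s² + 3.3s + K_p·0.65 = 0.
So ω_n = √(0.65K_p) and 2ζω_n = 3.3, giving ζ = 3.3/(2√(0.65K_p)).
Setting ζ = 0.52: √(0.65K_p) = 3.3/(2·0.52) = 3.173, so K_p = 10.07/0.65 = 15.5.

K_p = 15.5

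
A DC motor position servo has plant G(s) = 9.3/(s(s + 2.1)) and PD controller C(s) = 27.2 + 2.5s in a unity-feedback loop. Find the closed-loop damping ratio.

ζ = 0.797

Forward path: (27.2 + 2.5s)·9.3/(s(s+2.1)). The closed-loop characteristic equation is s² + (2.1 + 9.3·2.5)s + 9.3·27.2 = 0.
That is s² + 25.35s + 253 = 0, so ω_n = 15.9 rad/s and ζ = 25.35/(2·15.9) = 0.7969.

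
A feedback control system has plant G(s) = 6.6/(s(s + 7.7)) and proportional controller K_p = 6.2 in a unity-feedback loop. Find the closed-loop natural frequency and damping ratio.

ω_n = 6.4 rad/s, ζ = 0.602

The closed-loop denominator is s(s+7.7) + 6.2·6.6 = s² + 7.7s + 40.92.
So ω_n² = 40.92 ⇒ ω_n = 6.397 rad/s, and ζ = 7.7/(2ω_n) = 0.602.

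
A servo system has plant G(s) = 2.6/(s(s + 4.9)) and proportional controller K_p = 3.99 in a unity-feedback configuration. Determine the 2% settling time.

Closed-loop characteristic equation: s² + 4.9s + 10.37 = 0, so ω_n = 3.221 rad/s and ζ = 4.9/(2·3.221) = 0.7607.
2% settling time T_s ≈ 4/(ζω_n) = 4/2.45 = 1.63 s.

T_s ≈ 1.63 s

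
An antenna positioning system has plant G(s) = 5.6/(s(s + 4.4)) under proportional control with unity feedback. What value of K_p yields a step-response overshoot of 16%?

K_p = 3.4

From %OS = 100·exp(−πζ/√(1−ζ²)) = 16%, ζ = −ln(0.16)/√(π²+ln²(0.16)) = 0.5039.
Characteristic equation s² + 4.4s + 5.6K_p = 0 gives ζ = 4.4/(2√(5.6K_p)).
Setting ζ = 0.5039: √(5.6K_p) = 4.4/(2·0.5039) = 4.366, so K_p = 19.06/5.6 = 3.4.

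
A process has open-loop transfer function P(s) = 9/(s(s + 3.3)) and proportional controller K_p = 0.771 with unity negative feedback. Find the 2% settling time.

T_s ≈ 2.42 s

The closed-loop denominator s² + 3.3s + 6.939 gives ω_n = √6.939 = 2.634 and ζ = 3.3/(2ω_n) = 0.6264.
2% settling time T_s ≈ 4/(ζω_n) = 4/1.65 = 2.42 s.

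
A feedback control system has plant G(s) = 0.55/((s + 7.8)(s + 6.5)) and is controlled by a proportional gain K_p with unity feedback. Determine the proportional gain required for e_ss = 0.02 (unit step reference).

K_p = 4520

The loop is type 0, so e_ss(step) = 1/(1 + K_pos) with K_pos = K_p·G(0).
G(0) = 0.01085. Require 1/(1 + K_p·0.01085) = 0.02, so 1 + 0.01085·K_p = 50.
K_p = (50 − 1)/0.01085 = 4520.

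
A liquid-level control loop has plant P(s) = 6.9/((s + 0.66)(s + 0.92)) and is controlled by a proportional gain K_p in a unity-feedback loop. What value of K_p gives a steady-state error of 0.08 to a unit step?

For a type-0 loop with proportional control, e_ss = 1/(1 + K_p·P(0)).
P(0) = 11.36. Require 1/(1 + K_p·11.36) = 0.08, so 1 + 11.36·K_p = 12.5.
K_p = (12.5 − 1)/11.36 = 1.01.

K_p = 1.01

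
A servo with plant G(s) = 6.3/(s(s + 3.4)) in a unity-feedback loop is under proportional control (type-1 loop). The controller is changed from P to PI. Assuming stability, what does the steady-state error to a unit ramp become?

The integrator raises the loop to type 2, so K_v → ∞ and e_ss to a ramp is zero.

0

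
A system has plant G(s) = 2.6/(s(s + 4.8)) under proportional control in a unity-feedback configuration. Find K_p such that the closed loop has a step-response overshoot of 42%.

K_p = 31.3

From %OS = 100·exp(−πζ/√(1−ζ²)) = 42%, ζ = −ln(0.42)/√(π²+ln²(0.42)) = 0.2662.
Characteristic equation s² + 4.8s + 2.6K_p = 0 gives ζ = 4.8/(2√(2.6K_p)).
Setting ζ = 0.2662: √(2.6K_p) = 4.8/(2·0.2662) = 9.017, so K_p = 81.3/2.6 = 31.3.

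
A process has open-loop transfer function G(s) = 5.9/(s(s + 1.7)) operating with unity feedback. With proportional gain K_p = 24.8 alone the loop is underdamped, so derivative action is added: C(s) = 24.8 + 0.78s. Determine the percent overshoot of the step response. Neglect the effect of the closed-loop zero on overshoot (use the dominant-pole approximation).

42.8%

Forward path: (24.8 + 0.78s)·5.9/(s(s+1.7)). The closed-loop characteristic equation is s² + (1.7 + 5.9·0.78)s + 5.9·24.8 = 0.
That is s² + 6.302s + 146.3 = 0, so ω_n = 12.1 rad/s and ζ = 6.302/(2·12.1) = 0.2605.
%OS = 100·exp(−πζ/√(1−ζ²)) = 42.8%.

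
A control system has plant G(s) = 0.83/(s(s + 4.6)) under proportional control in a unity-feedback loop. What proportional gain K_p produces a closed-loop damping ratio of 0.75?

Closed-loop characteristic equation: s² + 4.6s + K_p·0.83 = 0.
So ω_n = √(0.83K_p) and 2ζω_n = 4.6, giving ζ = 4.6/(2√(0.83K_p)).
Setting ζ = 0.75: √(0.83K_p) = 4.6/(2·0.75) = 3.067, so K_p = 9.404/0.83 = 11.3.

K_p = 11.3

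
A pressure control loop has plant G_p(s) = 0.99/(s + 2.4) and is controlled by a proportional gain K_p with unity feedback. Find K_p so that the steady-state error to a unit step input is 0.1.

K_p = 21.8

The loop is type 0, so e_ss(step) = 1/(1 + K_pos) with K_pos = K_p·G_p(0).
G_p(0) = 0.4125. Require 1/(1 + K_p·0.4125) = 0.1, so 1 + 0.4125·K_p = 10.
K_p = (10 − 1)/0.4125 = 21.8.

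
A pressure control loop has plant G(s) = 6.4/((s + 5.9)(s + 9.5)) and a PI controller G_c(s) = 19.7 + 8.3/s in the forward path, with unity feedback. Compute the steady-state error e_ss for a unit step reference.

0

The open loop G_c(s)G(s) has a pole at the origin (type 1), so the static position error constant is infinite and e_ss = 1/(1+∞) = 0.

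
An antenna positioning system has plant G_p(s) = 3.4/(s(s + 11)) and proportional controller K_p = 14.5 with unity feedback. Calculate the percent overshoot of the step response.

1.91%

Closed-loop characteristic equation: s² + 11s + 49.3 = 0, so ω_n = 7.021 rad/s and ζ = 11/(2·7.021) = 0.7833.
%OS = 100·exp(−πζ/√(1−ζ²)) = 100·exp(−π·0.7833/√0.3864) = 1.91%.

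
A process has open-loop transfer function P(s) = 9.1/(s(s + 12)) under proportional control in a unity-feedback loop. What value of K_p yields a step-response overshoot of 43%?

K_p = 58.8

From %OS = 100·exp(−πζ/√(1−ζ²)) = 43%, ζ = −ln(0.43)/√(π²+ln²(0.43)) = 0.2594.
Characteristic equation s² + 12s + 9.1K_p = 0 gives ζ = 12/(2√(9.1K_p)).
Setting ζ = 0.2594: √(9.1K_p) = 12/(2·0.2594) = 23.13, so K_p = 534.8/9.1 = 58.8.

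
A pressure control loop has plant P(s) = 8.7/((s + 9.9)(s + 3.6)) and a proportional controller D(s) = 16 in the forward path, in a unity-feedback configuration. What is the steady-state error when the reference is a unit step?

0.204

The loop is type 0. Static position error constant K_pos = D(0)·P(0) = 16·0.2441 = 3.906.
Steady-state error to a unit step: e_ss = 1/(1+K_pos) = 1/4.906 = 0.204.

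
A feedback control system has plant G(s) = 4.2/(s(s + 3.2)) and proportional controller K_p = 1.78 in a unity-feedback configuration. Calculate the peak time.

T_p = 1.42 s

From 1 + K_pG(s) = 0: s² + 3.2s + 7.476 = 0 ⇒ ω_n = 2.734, ζ = 0.5852.
Damped frequency ω_d = ω_n√(1−ζ²) = 2.217 rad/s, so peak time T_p = π/ω_d = 1.42 s.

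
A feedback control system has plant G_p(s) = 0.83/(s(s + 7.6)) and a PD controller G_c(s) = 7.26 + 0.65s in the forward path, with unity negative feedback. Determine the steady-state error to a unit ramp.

1.26

The loop has one pole at the origin (type 1). Velocity error constant K_v = lim_{s→0} s·G_c(s)G_p(s) = 7.26·0.83/7.6 = 0.7929.
Steady-state error to a unit ramp: e_ss = 1/K_v = 1.26.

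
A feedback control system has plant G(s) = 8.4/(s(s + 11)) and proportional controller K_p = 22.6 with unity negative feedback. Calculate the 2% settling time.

T_s ≈ 0.727 s

From 1 + K_pG(s) = 0: s² + 11s + 189.8 = 0 ⇒ ω_n = 13.78, ζ = 0.3992.
2% settling time T_s ≈ 4/(ζω_n) = 4/5.5 = 0.727 s.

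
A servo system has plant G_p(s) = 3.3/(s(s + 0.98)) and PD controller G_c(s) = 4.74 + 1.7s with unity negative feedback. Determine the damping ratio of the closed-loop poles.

ζ = 0.833

Forward path: (4.74 + 1.7s)·3.3/(s(s+0.98)). The closed-loop characteristic equation is s² + (0.98 + 3.3·1.7)s + 3.3·4.74 = 0.
That is s² + 6.59s + 15.64 = 0, so ω_n = 3.955 rad/s and ζ = 6.59/(2·3.955) = 0.8331.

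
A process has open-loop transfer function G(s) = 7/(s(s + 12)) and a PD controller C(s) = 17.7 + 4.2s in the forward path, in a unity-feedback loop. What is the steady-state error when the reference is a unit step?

0

The open loop C(s)G(s) has a pole at the origin (type 1), so the static position error constant is infinite and e_ss = 1/(1+∞) = 0.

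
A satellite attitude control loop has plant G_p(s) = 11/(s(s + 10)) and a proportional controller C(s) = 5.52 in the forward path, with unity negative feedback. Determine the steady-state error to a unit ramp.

The loop has one pole at the origin (type 1). Velocity error constant K_v = lim_{s→0} s·C(s)G_p(s) = 5.52·11/10 = 6.072.
Steady-state error to a unit ramp: e_ss = 1/K_v = 0.165.

0.165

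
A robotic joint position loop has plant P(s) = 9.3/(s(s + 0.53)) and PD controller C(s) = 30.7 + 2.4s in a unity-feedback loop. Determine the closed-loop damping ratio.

Forward path: (30.7 + 2.4s)·9.3/(s(s+0.53)). The closed-loop characteristic equation is s² + (0.53 + 9.3·2.4)s + 9.3·30.7 = 0.
That is s² + 22.85s + 285.5 = 0, so ω_n = 16.9 rad/s and ζ = 22.85/(2·16.9) = 0.6762.

ζ = 0.676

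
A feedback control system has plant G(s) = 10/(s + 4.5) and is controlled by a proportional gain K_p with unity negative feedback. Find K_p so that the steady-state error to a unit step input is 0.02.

K_p = 22.1

The loop is type 0, so e_ss(step) = 1/(1 + K_pos) with K_pos = K_p·G(0).
G(0) = 2.222. Require 1/(1 + K_p·2.222) = 0.02, so 1 + 2.222·K_p = 50.
K_p = (50 − 1)/2.222 = 22.1.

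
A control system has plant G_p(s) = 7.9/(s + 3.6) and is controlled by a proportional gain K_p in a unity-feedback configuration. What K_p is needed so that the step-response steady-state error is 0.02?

K_p = 22.3

For a type-0 loop with proportional control, e_ss = 1/(1 + K_p·G_p(0)).
G_p(0) = 2.194. Require 1/(1 + K_p·2.194) = 0.02, so 1 + 2.194·K_p = 50.
K_p = (50 − 1)/2.194 = 22.3.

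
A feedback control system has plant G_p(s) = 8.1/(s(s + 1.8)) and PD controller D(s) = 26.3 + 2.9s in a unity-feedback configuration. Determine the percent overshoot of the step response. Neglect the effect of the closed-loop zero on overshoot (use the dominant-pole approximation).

0.43%

Forward path: (26.3 + 2.9s)·8.1/(s(s+1.8)). The closed-loop characteristic equation is s² + (1.8 + 8.1·2.9)s + 8.1·26.3 = 0.
That is s² + 25.29s + 213 = 0, so ω_n = 14.6 rad/s and ζ = 25.29/(2·14.6) = 0.8664.
%OS = 100·exp(−πζ/√(1−ζ²)) = 0.43%.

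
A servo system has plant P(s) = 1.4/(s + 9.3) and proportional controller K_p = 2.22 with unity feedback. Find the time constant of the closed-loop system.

τ = 0.0806 s

Closed-loop transfer function: T(s) = K_p·P(s)/(1 + K_p·P(s)) = 3.108/(s + 9.3 + 3.108) = 3.108/(s + 12.41).
Time constant τ = 1/12.41 = 0.0806 s.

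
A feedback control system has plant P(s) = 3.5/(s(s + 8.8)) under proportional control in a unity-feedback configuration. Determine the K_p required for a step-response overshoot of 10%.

K_p = 15.8

From %OS = 100·exp(−πζ/√(1−ζ²)) = 10%, ζ = −ln(0.1)/√(π²+ln²(0.1)) = 0.5912.
Characteristic equation s² + 8.8s + 3.5K_p = 0 gives ζ = 8.8/(2√(3.5K_p)).
Setting ζ = 0.5912: √(3.5K_p) = 8.8/(2·0.5912) = 7.443, so K_p = 55.4/3.5 = 15.8.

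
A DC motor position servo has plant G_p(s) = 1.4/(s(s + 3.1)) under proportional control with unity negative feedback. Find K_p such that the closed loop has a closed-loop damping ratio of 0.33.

K_p = 15.8

Closed-loop characteristic equation: s² + 3.1s + K_p·1.4 = 0.
So ω_n = √(1.4K_p) and 2ζω_n = 3.1, giving ζ = 3.1/(2√(1.4K_p)).
Setting ζ = 0.33: √(1.4K_p) = 3.1/(2·0.33) = 4.697, so K_p = 22.06/1.4 = 15.8.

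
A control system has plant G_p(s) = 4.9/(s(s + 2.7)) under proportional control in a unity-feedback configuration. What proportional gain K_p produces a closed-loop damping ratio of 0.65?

K_p = 0.88

Closed-loop characteristic equation: s² + 2.7s + K_p·4.9 = 0.
So ω_n = √(4.9K_p) and 2ζω_n = 2.7, giving ζ = 2.7/(2√(4.9K_p)).
Setting ζ = 0.65: √(4.9K_p) = 2.7/(2·0.65) = 2.077, so K_p = 4.314/4.9 = 0.88.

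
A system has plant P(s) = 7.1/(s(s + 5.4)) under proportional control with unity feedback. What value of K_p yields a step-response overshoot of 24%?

From %OS = 100·exp(−πζ/√(1−ζ²)) = 24%, ζ = −ln(0.24)/√(π²+ln²(0.24)) = 0.4136.
Characteristic equation s² + 5.4s + 7.1K_p = 0 gives ζ = 5.4/(2√(7.1K_p)).
Setting ζ = 0.4136: √(7.1K_p) = 5.4/(2·0.4136) = 6.528, so K_p = 42.62/7.1 = 6.

K_p = 6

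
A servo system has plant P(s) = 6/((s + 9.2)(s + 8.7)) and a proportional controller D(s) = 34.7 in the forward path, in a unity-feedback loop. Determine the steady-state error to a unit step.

0.278

The loop is type 0. Static position error constant K_pos = D(0)·P(0) = 34.7·0.07496 = 2.601.
Steady-state error to a unit step: e_ss = 1/(1+K_pos) = 1/3.601 = 0.278.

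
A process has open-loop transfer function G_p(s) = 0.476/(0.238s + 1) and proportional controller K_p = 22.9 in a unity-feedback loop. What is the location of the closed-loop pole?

Closed loop: T(s) = K_p·G_p/(1+K_p·G_p) = 10.9/(0.238s + 1 + 10.9), with pole at s = −(1 + 10.9)/0.238 = −50.

s = -50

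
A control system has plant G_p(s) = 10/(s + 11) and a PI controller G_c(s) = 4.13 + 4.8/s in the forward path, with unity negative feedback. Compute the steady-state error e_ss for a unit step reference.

The open loop G_c(s)G_p(s) has a pole at the origin (type 1), so the static position error constant is infinite and e_ss = 1/(1+∞) = 0.

0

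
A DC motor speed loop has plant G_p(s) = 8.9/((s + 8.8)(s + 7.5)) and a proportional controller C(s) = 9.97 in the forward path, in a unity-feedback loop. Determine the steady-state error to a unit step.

0.427

The loop is type 0. Static position error constant K_pos = C(0)·G_p(0) = 9.97·0.1348 = 1.344.
Steady-state error to a unit step: e_ss = 1/(1+K_pos) = 1/2.344 = 0.427.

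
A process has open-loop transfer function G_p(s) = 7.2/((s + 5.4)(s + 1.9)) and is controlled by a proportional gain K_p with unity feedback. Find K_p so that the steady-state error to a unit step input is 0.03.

The loop is type 0, so e_ss(step) = 1/(1 + K_pos) with K_pos = K_p·G_p(0).
G_p(0) = 0.7018. Require 1/(1 + K_p·0.7018) = 0.03, so 1 + 0.7018·K_p = 33.33.
K_p = (33.33 − 1)/0.7018 = 46.1.

K_p = 46.1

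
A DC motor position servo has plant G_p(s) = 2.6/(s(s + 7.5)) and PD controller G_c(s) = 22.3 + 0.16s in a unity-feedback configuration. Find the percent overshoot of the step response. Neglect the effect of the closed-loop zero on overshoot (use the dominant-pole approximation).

14.8%

Forward path: (22.3 + 0.16s)·2.6/(s(s+7.5)). The closed-loop characteristic equation is s² + (7.5 + 2.6·0.16)s + 2.6·22.3 = 0.
That is s² + 7.916s + 57.98 = 0, so ω_n = 7.614 rad/s and ζ = 7.916/(2·7.614) = 0.5198.
%OS = 100·exp(−πζ/√(1−ζ²)) = 14.8%.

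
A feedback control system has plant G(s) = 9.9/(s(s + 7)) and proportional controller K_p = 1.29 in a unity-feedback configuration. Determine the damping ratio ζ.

1 + K_p·G(s) = 0 gives s² + 7s + 12.77 = 0.
So ω_n² = 12.77 ⇒ ω_n = 3.574 rad/s, and ζ = 7/(2ω_n) = 0.979.

ζ = 0.979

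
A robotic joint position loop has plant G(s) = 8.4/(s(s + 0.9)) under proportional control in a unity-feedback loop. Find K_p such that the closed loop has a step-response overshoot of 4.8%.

From %OS = 100·exp(−πζ/√(1−ζ²)) = 4.8%, ζ = −ln(0.048)/√(π²+ln²(0.048)) = 0.695.
Characteristic equation s² + 0.9s + 8.4K_p = 0 gives ζ = 0.9/(2√(8.4K_p)).
Setting ζ = 0.695: √(8.4K_p) = 0.9/(2·0.695) = 0.6475, so K_p = 0.4193/8.4 = 0.0499.

K_p = 0.0499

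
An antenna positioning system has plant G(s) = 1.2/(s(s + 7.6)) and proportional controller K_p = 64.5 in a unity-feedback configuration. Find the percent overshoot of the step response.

Closed-loop characteristic equation: s² + 7.6s + 77.4 = 0, so ω_n = 8.798 rad/s and ζ = 7.6/(2·8.798) = 0.4319.
%OS = 100·exp(−πζ/√(1−ζ²)) = 100·exp(−π·0.4319/√0.8134) = 22.2%.

22.2%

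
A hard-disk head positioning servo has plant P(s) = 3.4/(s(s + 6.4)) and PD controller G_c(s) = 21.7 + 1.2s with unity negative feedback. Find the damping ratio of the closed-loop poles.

Forward path: (21.7 + 1.2s)·3.4/(s(s+6.4)). The closed-loop characteristic equation is s² + (6.4 + 3.4·1.2)s + 3.4·21.7 = 0.
That is s² + 10.48s + 73.78 = 0, so ω_n = 8.59 rad/s and ζ = 10.48/(2·8.59) = 0.61.

ζ = 0.61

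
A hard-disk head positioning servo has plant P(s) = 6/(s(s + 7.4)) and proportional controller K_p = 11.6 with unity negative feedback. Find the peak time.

T_p = 0.42 s

Closed-loop characteristic equation: s² + 7.4s + 69.6 = 0, so ω_n = 8.343 rad/s and ζ = 7.4/(2·8.343) = 0.4435.
Damped frequency ω_d = ω_n√(1−ζ²) = 7.477 rad/s, so peak time T_p = π/ω_d = 0.42 s.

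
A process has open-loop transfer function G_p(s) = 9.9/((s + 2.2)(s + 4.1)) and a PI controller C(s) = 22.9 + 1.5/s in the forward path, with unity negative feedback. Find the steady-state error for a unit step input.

0

The open loop C(s)G_p(s) has a pole at the origin (type 1), so the static position error constant is infinite and e_ss = 1/(1+∞) = 0.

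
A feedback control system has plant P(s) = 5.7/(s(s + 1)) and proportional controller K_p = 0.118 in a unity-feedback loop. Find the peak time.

T_p = 4.83 s

The closed-loop denominator s² + 1s + 0.6726 gives ω_n = √0.6726 = 0.8201 and ζ = 1/(2ω_n) = 0.6097.
Damped frequency ω_d = ω_n√(1−ζ²) = 0.6501 rad/s, so peak time T_p = π/ω_d = 4.83 s.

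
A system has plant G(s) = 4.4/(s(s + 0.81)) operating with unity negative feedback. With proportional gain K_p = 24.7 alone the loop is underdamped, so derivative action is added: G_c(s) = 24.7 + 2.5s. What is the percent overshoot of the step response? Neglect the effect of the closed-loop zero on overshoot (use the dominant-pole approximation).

Forward path: (24.7 + 2.5s)·4.4/(s(s+0.81)). The closed-loop characteristic equation is s² + (0.81 + 4.4·2.5)s + 4.4·24.7 = 0.
That is s² + 11.81s + 108.7 = 0, so ω_n = 10.42 rad/s and ζ = 11.81/(2·10.42) = 0.5664.
%OS = 100·exp(−πζ/√(1−ζ²)) = 11.5%.

11.5%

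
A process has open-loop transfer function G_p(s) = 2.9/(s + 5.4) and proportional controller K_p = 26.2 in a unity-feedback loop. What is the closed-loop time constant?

Closed-loop transfer function: T(s) = K_p·G_p(s)/(1 + K_p·G_p(s)) = 75.98/(s + 5.4 + 75.98) = 75.98/(s + 81.38).
Time constant τ = 1/81.38 = 0.0123 s.

τ = 0.0123 s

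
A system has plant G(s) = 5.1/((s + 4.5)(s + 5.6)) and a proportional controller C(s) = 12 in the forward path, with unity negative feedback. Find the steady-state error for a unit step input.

0.292

The loop is type 0. Static position error constant K_pos = C(0)·G(0) = 12·0.2024 = 2.429.
Steady-state error to a unit step: e_ss = 1/(1+K_pos) = 1/3.429 = 0.292.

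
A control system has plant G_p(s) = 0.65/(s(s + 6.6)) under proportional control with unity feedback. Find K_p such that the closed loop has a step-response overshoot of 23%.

From %OS = 100·exp(−πζ/√(1−ζ²)) = 23%, ζ = −ln(0.23)/√(π²+ln²(0.23)) = 0.4237.
Characteristic equation s² + 6.6s + 0.65K_p = 0 gives ζ = 6.6/(2√(0.65K_p)).
Setting ζ = 0.4237: √(0.65K_p) = 6.6/(2·0.4237) = 7.788, so K_p = 60.65/0.65 = 93.3.

K_p = 93.3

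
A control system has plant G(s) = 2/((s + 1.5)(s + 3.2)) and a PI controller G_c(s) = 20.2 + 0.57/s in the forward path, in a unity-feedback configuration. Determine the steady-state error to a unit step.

0

The open loop G_c(s)G(s) has a pole at the origin (type 1), so the static position error constant is infinite and e_ss = 1/(1+∞) = 0.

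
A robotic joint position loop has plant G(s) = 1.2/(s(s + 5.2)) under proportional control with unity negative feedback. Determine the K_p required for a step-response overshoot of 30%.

K_p = 44

From %OS = 100·exp(−πζ/√(1−ζ²)) = 30%, ζ = −ln(0.3)/√(π²+ln²(0.3)) = 0.3579.
Characteristic equation s² + 5.2s + 1.2K_p = 0 gives ζ = 5.2/(2√(1.2K_p)).
Setting ζ = 0.3579: √(1.2K_p) = 5.2/(2·0.3579) = 7.265, so K_p = 52.79/1.2 = 44.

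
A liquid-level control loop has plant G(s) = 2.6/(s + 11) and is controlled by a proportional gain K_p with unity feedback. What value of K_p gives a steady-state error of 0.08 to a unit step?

K_p = 48.7

The loop is type 0, so e_ss(step) = 1/(1 + K_pos) with K_pos = K_p·G(0).
G(0) = 0.2364. Require 1/(1 + K_p·0.2364) = 0.08, so 1 + 0.2364·K_p = 12.5.
K_p = (12.5 − 1)/0.2364 = 48.7.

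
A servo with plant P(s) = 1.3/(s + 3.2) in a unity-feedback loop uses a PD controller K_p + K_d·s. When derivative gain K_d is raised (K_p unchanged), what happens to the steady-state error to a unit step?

unchanged

At s = 0 the derivative term contributes nothing: C(0) = K_p regardless of K_d, so K_pos = K_p·P(0) and e_ss are unchanged.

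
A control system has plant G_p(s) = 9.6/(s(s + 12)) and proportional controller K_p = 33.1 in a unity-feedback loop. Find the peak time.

T_p = 0.187 s

From 1 + K_pG_p(s) = 0: s² + 12s + 317.8 = 0 ⇒ ω_n = 17.83, ζ = 0.3366.
Damped frequency ω_d = ω_n√(1−ζ²) = 16.79 rad/s, so peak time T_p = π/ω_d = 0.187 s.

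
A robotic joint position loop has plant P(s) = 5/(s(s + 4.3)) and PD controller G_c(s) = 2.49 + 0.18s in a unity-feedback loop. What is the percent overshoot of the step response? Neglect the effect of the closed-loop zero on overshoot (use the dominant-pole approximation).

Forward path: (2.49 + 0.18s)·5/(s(s+4.3)). The closed-loop characteristic equation is s² + (4.3 + 5·0.18)s + 5·2.49 = 0.
That is s² + 5.2s + 12.45 = 0, so ω_n = 3.528 rad/s and ζ = 5.2/(2·3.528) = 0.7369.
%OS = 100·exp(−πζ/√(1−ζ²)) = 3.26%.

3.26%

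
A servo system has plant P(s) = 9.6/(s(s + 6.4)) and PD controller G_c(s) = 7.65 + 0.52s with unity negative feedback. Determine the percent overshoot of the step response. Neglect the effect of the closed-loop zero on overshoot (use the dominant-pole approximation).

Forward path: (7.65 + 0.52s)·9.6/(s(s+6.4)). The closed-loop characteristic equation is s² + (6.4 + 9.6·0.52)s + 9.6·7.65 = 0.
That is s² + 11.39s + 73.44 = 0, so ω_n = 8.57 rad/s and ζ = 11.39/(2·8.57) = 0.6647.
%OS = 100·exp(−πζ/√(1−ζ²)) = 6.11%.

6.11%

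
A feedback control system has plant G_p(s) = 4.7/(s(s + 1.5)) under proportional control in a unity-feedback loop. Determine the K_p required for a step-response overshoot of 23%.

K_p = 0.667

From %OS = 100·exp(−πζ/√(1−ζ²)) = 23%, ζ = −ln(0.23)/√(π²+ln²(0.23)) = 0.4237.
Characteristic equation s² + 1.5s + 4.7K_p = 0 gives ζ = 1.5/(2√(4.7K_p)).
Setting ζ = 0.4237: √(4.7K_p) = 1.5/(2·0.4237) = 1.77, so K_p = 3.133/4.7 = 0.667.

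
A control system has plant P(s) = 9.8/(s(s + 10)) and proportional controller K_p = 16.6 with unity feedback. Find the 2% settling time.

T_s ≈ 0.8 s

Closed-loop characteristic equation: s² + 10s + 162.7 = 0, so ω_n = 12.75 rad/s and ζ = 10/(2·12.75) = 0.392.
2% settling time T_s ≈ 4/(ζω_n) = 4/5 = 0.8 s.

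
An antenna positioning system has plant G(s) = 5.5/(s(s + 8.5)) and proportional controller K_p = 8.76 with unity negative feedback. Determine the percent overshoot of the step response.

8.78%

The closed-loop denominator s² + 8.5s + 48.18 gives ω_n = √48.18 = 6.941 and ζ = 8.5/(2ω_n) = 0.6123.
%OS = 100·exp(−πζ/√(1−ζ²)) = 100·exp(−π·0.6123/√0.6251) = 8.78%.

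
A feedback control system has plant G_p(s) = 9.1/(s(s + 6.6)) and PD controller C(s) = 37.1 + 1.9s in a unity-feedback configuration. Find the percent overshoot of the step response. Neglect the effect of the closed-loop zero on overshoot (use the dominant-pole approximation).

6.8%

Forward path: (37.1 + 1.9s)·9.1/(s(s+6.6)). The closed-loop characteristic equation is s² + (6.6 + 9.1·1.9)s + 9.1·37.1 = 0.
That is s² + 23.89s + 337.6 = 0, so ω_n = 18.37 rad/s and ζ = 23.89/(2·18.37) = 0.6501.
%OS = 100·exp(−πζ/√(1−ζ²)) = 6.8%.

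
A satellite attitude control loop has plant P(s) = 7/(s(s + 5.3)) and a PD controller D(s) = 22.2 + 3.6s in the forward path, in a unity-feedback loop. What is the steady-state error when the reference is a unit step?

The open loop D(s)P(s) has a pole at the origin (type 1), so the static position error constant is infinite and e_ss = 1/(1+∞) = 0.

0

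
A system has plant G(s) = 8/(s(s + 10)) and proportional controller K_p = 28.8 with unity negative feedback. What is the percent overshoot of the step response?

33.4%

From 1 + K_pG(s) = 0: s² + 10s + 230.4 = 0 ⇒ ω_n = 15.18, ζ = 0.3294.
%OS = 100·exp(−πζ/√(1−ζ²)) = 100·exp(−π·0.3294/√0.8915) = 33.4%.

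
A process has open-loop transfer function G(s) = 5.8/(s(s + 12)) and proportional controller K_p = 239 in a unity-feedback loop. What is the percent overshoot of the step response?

59.9%

The closed-loop denominator s² + 12s + 1386 gives ω_n = √1386 = 37.23 and ζ = 12/(2ω_n) = 0.1612.
%OS = 100·exp(−πζ/√(1−ζ²)) = 100·exp(−π·0.1612/√0.974) = 59.9%.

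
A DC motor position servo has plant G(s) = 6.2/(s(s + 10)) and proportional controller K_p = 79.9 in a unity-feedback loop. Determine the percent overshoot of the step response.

48.5%

Closed-loop characteristic equation: s² + 10s + 495.4 = 0, so ω_n = 22.26 rad/s and ζ = 10/(2·22.26) = 0.2246.
%OS = 100·exp(−πζ/√(1−ζ²)) = 100·exp(−π·0.2246/√0.9495) = 48.5%.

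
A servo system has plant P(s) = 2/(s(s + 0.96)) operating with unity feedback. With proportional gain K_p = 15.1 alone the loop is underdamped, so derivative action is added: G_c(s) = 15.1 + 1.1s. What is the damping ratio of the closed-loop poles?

ζ = 0.288

Forward path: (15.1 + 1.1s)·2/(s(s+0.96)). The closed-loop characteristic equation is s² + (0.96 + 2·1.1)s + 2·15.1 = 0.
That is s² + 3.16s + 30.2 = 0, so ω_n = 5.495 rad/s and ζ = 3.16/(2·5.495) = 0.2875.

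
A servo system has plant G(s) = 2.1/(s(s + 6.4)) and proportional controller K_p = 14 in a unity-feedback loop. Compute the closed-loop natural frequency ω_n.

The closed-loop denominator is s(s+6.4) + 14·2.1 = s² + 6.4s + 29.4.
So ω_n² = 29.4 ⇒ ω_n = 5.422 rad/s, and ζ = 6.4/(2ω_n) = 0.59.

ω_n = 5.42 rad/s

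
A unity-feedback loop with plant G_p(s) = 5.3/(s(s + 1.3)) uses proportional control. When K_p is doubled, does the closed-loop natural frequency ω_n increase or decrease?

increase

ω_n = √(5.3·K_p), which grows with K_p.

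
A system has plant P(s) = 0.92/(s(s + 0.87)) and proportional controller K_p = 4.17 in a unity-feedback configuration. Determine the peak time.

T_p = 1.65 s

From 1 + K_pP(s) = 0: s² + 0.87s + 3.836 = 0 ⇒ ω_n = 1.959, ζ = 0.2221.
Damped frequency ω_d = ω_n√(1−ζ²) = 1.91 rad/s, so peak time T_p = π/ω_d = 1.65 s.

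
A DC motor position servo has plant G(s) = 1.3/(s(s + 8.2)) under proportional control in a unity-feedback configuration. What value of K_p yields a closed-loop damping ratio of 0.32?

K_p = 126

Closed-loop characteristic equation: s² + 8.2s + K_p·1.3 = 0.
So ω_n = √(1.3K_p) and 2ζω_n = 8.2, giving ζ = 8.2/(2√(1.3K_p)).
Setting ζ = 0.32: √(1.3K_p) = 8.2/(2·0.32) = 12.81, so K_p = 164.2/1.3 = 126.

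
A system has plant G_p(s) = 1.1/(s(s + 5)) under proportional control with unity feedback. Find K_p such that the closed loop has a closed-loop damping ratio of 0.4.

K_p = 35.5

Closed-loop characteristic equation: s² + 5s + K_p·1.1 = 0.
So ω_n = √(1.1K_p) and 2ζω_n = 5, giving ζ = 5/(2√(1.1K_p)).
Setting ζ = 0.4: √(1.1K_p) = 5/(2·0.4) = 6.25, so K_p = 39.06/1.1 = 35.5.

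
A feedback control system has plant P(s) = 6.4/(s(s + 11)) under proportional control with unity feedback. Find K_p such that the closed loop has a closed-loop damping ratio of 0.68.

K_p = 10.2

Closed-loop characteristic equation: s² + 11s + K_p·6.4 = 0.
So ω_n = √(6.4K_p) and 2ζω_n = 11, giving ζ = 11/(2√(6.4K_p)).
Setting ζ = 0.68: √(6.4K_p) = 11/(2·0.68) = 8.088, so K_p = 65.42/6.4 = 10.2.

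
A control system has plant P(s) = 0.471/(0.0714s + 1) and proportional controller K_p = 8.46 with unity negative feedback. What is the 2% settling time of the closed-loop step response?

T_s ≈ 0.0573 s

Closed loop: T(s) = K_p·P/(1+K_p·P) = 3.985/(0.0714s + 1 + 3.985), with pole at s = −(1 + 3.985)/0.0714 = −69.81.
τ = 1/69.81 = 0.01432 s, so 2% settling time ≈ 4τ = 0.0573 s.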